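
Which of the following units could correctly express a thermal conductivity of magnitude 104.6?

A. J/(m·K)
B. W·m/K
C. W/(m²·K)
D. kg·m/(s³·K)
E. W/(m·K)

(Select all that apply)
D, E

thermal conductivity has SI base units: kg * m / (s^3 * K)

Checking each option against kg * m / (s^3 * K):
  A. J/(m·K): ✗ does not match
  B. W·m/K: ✗ does not match
  C. W/(m²·K): ✗ does not match
  D. kg·m/(s³·K): ✓ matches
  E. W/(m·K): ✓ matches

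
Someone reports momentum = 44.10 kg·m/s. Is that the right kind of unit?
Yes

momentum has SI base units: kg * m / s
kg·m/s reduces to the same SI base units, so it is a valid unit for momentum.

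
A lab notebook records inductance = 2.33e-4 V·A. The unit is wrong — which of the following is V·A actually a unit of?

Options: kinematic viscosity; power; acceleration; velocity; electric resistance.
power

inductance should have units dimensionally equivalent to kg * m^2 / (A^2 * s^2) (e.g. H).
The given unit 'V·A' reduces to kg * m^2 / s^3. Of the listed options, that is the dimensionality of power.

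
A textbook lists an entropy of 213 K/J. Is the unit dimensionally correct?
No

entropy has SI base units: kg * m^2 / (s^2 * K)
K/J does NOT reduce to kg * m^2 / (s^2 * K); a valid unit for entropy would be e.g. J/K.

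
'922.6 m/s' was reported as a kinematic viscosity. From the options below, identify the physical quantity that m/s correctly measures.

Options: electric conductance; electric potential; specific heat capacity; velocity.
velocity

kinematic viscosity should have units dimensionally equivalent to m^2 / s (e.g. m²/s).
The given unit 'm/s' reduces to m / s. Of the listed options, that is the dimensionality of velocity.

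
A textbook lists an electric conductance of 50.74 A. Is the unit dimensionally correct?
No

electric conductance has SI base units: A^2 * s^3 / (kg * m^2)
A does NOT reduce to A^2 * s^3 / (kg * m^2); a valid unit for electric conductance would be e.g. S.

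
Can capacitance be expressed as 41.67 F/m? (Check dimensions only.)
No

capacitance has SI base units: A^2 * s^4 / (kg * m^2)
F/m does NOT reduce to A^2 * s^4 / (kg * m^2); a valid unit for capacitance would be e.g. F.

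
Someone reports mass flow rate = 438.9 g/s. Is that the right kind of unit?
Yes

mass flow rate has SI base units: kg / s
g/s reduces to the same SI base units, so it is a valid unit for mass flow rate.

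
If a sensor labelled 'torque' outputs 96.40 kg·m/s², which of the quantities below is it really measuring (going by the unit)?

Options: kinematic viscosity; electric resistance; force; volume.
force

torque should have units dimensionally equivalent to kg * m^2 / s^2 (e.g. N·m).
The given unit 'kg·m/s²' reduces to kg * m / s^2. Of the listed options, that is the dimensionality of force.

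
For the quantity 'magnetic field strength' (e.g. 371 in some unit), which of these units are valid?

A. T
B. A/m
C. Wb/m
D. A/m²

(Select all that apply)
B

magnetic field strength has SI base units: A / m

Checking each option against A / m:
  A. T: ✗ does not match
  B. A/m: ✓ matches
  C. Wb/m: ✗ does not match
  D. A/m²: ✗ does not match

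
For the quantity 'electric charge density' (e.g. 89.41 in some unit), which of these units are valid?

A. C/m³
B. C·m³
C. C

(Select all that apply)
A

electric charge density has SI base units: A * s / m^3

Checking each option against A * s / m^3:
  A. C/m³: ✓ matches
  B. C·m³: ✗ does not match
  C. C: ✗ does not match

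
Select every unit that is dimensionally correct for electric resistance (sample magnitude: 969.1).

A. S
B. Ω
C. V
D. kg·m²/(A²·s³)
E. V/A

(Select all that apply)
B, D, E

electric resistance has SI base units: kg * m^2 / (A^2 * s^3)

Checking each option against kg * m^2 / (A^2 * s^3):
  A. S: ✗ does not match
  B. Ω: ✓ matches
  C. V: ✗ does not match
  D. kg·m²/(A²·s³): ✓ matches
  E. V/A: ✓ matches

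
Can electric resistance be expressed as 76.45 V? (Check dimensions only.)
No

electric resistance has SI base units: kg * m^2 / (A^2 * s^3)
V does NOT reduce to kg * m^2 / (A^2 * s^3); a valid unit for electric resistance would be e.g. Ω.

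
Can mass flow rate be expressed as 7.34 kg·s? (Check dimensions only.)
No

mass flow rate has SI base units: kg / s
kg·s does NOT reduce to kg / s; a valid unit for mass flow rate would be e.g. kg/s.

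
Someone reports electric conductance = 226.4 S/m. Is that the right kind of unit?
No

electric conductance has SI base units: A^2 * s^3 / (kg * m^2)
S/m does NOT reduce to A^2 * s^3 / (kg * m^2); a valid unit for electric conductance would be e.g. S.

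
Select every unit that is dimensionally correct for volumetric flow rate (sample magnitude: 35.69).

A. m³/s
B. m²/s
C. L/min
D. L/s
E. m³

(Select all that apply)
A, C, D

volumetric flow rate has SI base units: m^3 / s

Checking each option against m^3 / s:
  A. m³/s: ✓ matches
  B. m²/s: ✗ does not match
  C. L/min: ✓ matches
  D. L/s: ✓ matches
  E. m³: ✗ does not match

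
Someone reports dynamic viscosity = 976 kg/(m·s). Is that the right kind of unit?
Yes

dynamic viscosity has SI base units: kg / (m * s)
kg/(m·s) reduces to the same SI base units, so it is a valid unit for dynamic viscosity.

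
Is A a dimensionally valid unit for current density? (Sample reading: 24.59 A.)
No

current density has SI base units: A / m^2
A does NOT reduce to A / m^2; a valid unit for current density would be e.g. A/m².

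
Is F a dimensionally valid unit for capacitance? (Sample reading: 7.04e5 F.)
Yes

capacitance has SI base units: A^2 * s^4 / (kg * m^2)
F reduces to the same SI base units, so it is a valid unit for capacitance.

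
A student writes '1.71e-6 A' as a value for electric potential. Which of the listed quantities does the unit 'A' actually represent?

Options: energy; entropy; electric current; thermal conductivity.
electric current

electric potential should have units dimensionally equivalent to kg * m^2 / (A * s^3) (e.g. V).
The given unit 'A' reduces to A. Of the listed options, that is the dimensionality of electric current.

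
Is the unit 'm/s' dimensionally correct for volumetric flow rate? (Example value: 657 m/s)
No

volumetric flow rate has SI base units: m^3 / s
m/s does NOT reduce to m^3 / s; a valid unit for volumetric flow rate would be e.g. m³/s.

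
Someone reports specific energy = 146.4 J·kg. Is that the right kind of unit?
No

specific energy has SI base units: m^2 / s^2
J·kg does NOT reduce to m^2 / s^2; a valid unit for specific energy would be e.g. J/kg.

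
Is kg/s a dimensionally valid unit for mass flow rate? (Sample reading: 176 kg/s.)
Yes

mass flow rate has SI base units: kg / s
kg/s reduces to the same SI base units, so it is a valid unit for mass flow rate.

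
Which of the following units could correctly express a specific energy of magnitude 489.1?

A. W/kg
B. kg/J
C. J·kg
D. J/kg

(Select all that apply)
D

specific energy has SI base units: m^2 / s^2

Checking each option against m^2 / s^2:
  A. W/kg: ✗ does not match
  B. kg/J: ✗ does not match
  C. J·kg: ✗ does not match
  D. J/kg: ✓ matches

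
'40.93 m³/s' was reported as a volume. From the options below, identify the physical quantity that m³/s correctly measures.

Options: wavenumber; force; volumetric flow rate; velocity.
volumetric flow rate

volume should have units dimensionally equivalent to m^3 (e.g. m³).
The given unit 'm³/s' reduces to m^3 / s. Of the listed options, that is the dimensionality of volumetric flow rate.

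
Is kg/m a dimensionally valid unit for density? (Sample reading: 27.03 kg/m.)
No

density has SI base units: kg / m^3
kg/m does NOT reduce to kg / m^3; a valid unit for density would be e.g. kg/m³.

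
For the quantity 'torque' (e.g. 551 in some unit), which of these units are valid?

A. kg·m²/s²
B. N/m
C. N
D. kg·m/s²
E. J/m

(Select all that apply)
A

torque has SI base units: kg * m^2 / s^2

Checking each option against kg * m^2 / s^2:
  A. kg·m²/s²: ✓ matches
  B. N/m: ✗ does not match
  C. N: ✗ does not match
  D. kg·m/s²: ✗ does not match
  E. J/m: ✗ does not match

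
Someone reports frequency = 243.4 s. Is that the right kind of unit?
No

frequency has SI base units: 1 / s
s does NOT reduce to 1 / s; a valid unit for frequency would be e.g. Hz.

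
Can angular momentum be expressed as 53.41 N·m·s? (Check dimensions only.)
Yes

angular momentum has SI base units: kg * m^2 / s
N·m·s reduces to the same SI base units, so it is a valid unit for angular momentum.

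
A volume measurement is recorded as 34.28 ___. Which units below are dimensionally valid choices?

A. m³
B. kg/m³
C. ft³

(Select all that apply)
A, C

volume has SI base units: m^3

Checking each option against m^3:
  A. m³: ✓ matches
  B. kg/m³: ✗ does not match
  C. ft³: ✓ matches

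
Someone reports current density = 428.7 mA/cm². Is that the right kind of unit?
Yes

current density has SI base units: A / m^2
mA/cm² reduces to the same SI base units, so it is a valid unit for current density.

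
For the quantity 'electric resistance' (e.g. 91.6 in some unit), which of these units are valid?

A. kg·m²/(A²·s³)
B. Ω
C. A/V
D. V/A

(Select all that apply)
A, B, D

electric resistance has SI base units: kg * m^2 / (A^2 * s^3)

Checking each option against kg * m^2 / (A^2 * s^3):
  A. kg·m²/(A²·s³): ✓ matches
  B. Ω: ✓ matches
  C. A/V: ✗ does not match
  D. V/A: ✓ matches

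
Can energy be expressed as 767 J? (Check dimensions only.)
Yes

energy has SI base units: kg * m^2 / s^2
J reduces to the same SI base units, so it is a valid unit for energy.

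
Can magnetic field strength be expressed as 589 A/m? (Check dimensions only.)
Yes

magnetic field strength has SI base units: A / m
A/m reduces to the same SI base units, so it is a valid unit for magnetic field strength.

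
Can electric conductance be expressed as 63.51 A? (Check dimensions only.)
No

electric conductance has SI base units: A^2 * s^3 / (kg * m^2)
A does NOT reduce to A^2 * s^3 / (kg * m^2); a valid unit for electric conductance would be e.g. S.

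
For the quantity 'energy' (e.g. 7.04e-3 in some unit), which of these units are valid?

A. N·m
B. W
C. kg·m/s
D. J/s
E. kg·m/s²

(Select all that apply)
A

energy has SI base units: kg * m^2 / s^2

Checking each option against kg * m^2 / s^2:
  A. N·m: ✓ matches
  B. W: ✗ does not match
  C. kg·m/s: ✗ does not match
  D. J/s: ✗ does not match
  E. kg·m/s²: ✗ does not match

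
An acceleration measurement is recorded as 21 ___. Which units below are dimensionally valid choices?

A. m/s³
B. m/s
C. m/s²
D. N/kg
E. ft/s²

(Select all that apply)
C, D, E

acceleration has SI base units: m / s^2

Checking each option against m / s^2:
  A. m/s³: ✗ does not match
  B. m/s: ✗ does not match
  C. m/s²: ✓ matches
  D. N/kg: ✓ matches
  E. ft/s²: ✓ matches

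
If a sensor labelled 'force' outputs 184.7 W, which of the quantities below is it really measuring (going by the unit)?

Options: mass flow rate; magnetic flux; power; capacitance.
power

force should have units dimensionally equivalent to kg * m / s^2 (e.g. N).
The given unit 'W' reduces to kg * m^2 / s^3. Of the listed options, that is the dimensionality of power.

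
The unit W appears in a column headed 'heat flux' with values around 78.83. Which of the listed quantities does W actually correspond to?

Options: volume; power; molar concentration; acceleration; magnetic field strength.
power

heat flux should have units dimensionally equivalent to kg / s^3 (e.g. W/m²).
The given unit 'W' reduces to kg * m^2 / s^3. Of the listed options, that is the dimensionality of power.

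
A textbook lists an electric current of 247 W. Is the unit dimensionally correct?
No

electric current has SI base units: A
W does NOT reduce to A; a valid unit for electric current would be e.g. A.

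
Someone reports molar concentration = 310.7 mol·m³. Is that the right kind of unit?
No

molar concentration has SI base units: mol / m^3
mol·m³ does NOT reduce to mol / m^3; a valid unit for molar concentration would be e.g. mol/m³.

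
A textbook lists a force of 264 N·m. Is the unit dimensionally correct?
No

force has SI base units: kg * m / s^2
N·m does NOT reduce to kg * m / s^2; a valid unit for force would be e.g. N.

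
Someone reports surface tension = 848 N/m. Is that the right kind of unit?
Yes

surface tension has SI base units: kg / s^2
N/m reduces to the same SI base units, so it is a valid unit for surface tension.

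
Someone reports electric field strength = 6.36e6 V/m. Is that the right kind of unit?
Yes

electric field strength has SI base units: kg * m / (A * s^3)
V/m reduces to the same SI base units, so it is a valid unit for electric field strength.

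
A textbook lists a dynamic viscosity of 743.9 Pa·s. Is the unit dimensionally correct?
Yes

dynamic viscosity has SI base units: kg / (m * s)
Pa·s reduces to the same SI base units, so it is a valid unit for dynamic viscosity.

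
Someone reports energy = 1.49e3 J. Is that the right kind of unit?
Yes

energy has SI base units: kg * m^2 / s^2
J reduces to the same SI base units, so it is a valid unit for energy.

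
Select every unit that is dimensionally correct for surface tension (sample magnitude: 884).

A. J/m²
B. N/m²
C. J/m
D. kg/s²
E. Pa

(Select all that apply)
A, D

surface tension has SI base units: kg / s^2

Checking each option against kg / s^2:
  A. J/m²: ✓ matches
  B. N/m²: ✗ does not match
  C. J/m: ✗ does not match
  D. kg/s²: ✓ matches
  E. Pa: ✗ does not match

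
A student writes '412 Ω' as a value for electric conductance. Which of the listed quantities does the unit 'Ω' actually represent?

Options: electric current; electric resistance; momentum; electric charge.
electric resistance

electric conductance should have units dimensionally equivalent to A^2 * s^3 / (kg * m^2) (e.g. S).
The given unit 'Ω' reduces to kg * m^2 / (A^2 * s^3). Of the listed options, that is the dimensionality of electric resistance.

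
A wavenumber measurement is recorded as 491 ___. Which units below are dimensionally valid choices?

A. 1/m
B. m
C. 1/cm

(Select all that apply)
A, C

wavenumber has SI base units: 1 / m

Checking each option against 1 / m:
  A. 1/m: ✓ matches
  B. m: ✗ does not match
  C. 1/cm: ✓ matches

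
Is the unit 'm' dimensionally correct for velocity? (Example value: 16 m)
No

velocity has SI base units: m / s
m does NOT reduce to m / s; a valid unit for velocity would be e.g. m/s.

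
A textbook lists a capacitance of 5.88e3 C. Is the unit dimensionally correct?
No

capacitance has SI base units: A^2 * s^4 / (kg * m^2)
C does NOT reduce to A^2 * s^4 / (kg * m^2); a valid unit for capacitance would be e.g. F.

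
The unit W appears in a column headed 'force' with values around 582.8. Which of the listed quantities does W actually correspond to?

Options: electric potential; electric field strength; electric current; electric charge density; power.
power

force should have units dimensionally equivalent to kg * m / s^2 (e.g. N).
The given unit 'W' reduces to kg * m^2 / s^3. Of the listed options, that is the dimensionality of power.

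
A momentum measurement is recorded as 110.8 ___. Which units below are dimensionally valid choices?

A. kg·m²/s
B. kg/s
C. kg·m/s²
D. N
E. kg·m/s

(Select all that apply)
E

momentum has SI base units: kg * m / s

Checking each option against kg * m / s:
  A. kg·m²/s: ✗ does not match
  B. kg/s: ✗ does not match
  C. kg·m/s²: ✗ does not match
  D. N: ✗ does not match
  E. kg·m/s: ✓ matches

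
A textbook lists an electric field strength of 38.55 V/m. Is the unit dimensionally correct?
Yes

electric field strength has SI base units: kg * m / (A * s^3)
V/m reduces to the same SI base units, so it is a valid unit for electric field strength.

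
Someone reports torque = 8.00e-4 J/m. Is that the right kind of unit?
No

torque has SI base units: kg * m^2 / s^2
J/m does NOT reduce to kg * m^2 / s^2; a valid unit for torque would be e.g. N·m.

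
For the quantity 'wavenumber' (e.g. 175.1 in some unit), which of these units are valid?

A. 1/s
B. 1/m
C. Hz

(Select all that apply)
B

wavenumber has SI base units: 1 / m

Checking each option against 1 / m:
  A. 1/s: ✗ does not match
  B. 1/m: ✓ matches
  C. Hz: ✗ does not match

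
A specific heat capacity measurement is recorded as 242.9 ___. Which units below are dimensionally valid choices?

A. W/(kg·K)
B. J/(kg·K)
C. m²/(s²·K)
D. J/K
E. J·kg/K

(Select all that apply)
B, C

specific heat capacity has SI base units: m^2 / (s^2 * K)

Checking each option against m^2 / (s^2 * K):
  A. W/(kg·K): ✗ does not match
  B. J/(kg·K): ✓ matches
  C. m²/(s²·K): ✓ matches
  D. J/K: ✗ does not match
  E. J·kg/K: ✗ does not match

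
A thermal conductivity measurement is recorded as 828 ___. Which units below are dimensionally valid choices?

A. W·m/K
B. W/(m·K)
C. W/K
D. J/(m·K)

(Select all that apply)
B

thermal conductivity has SI base units: kg * m / (s^3 * K)

Checking each option against kg * m / (s^3 * K):
  A. W·m/K: ✗ does not match
  B. W/(m·K): ✓ matches
  C. W/K: ✗ does not match
  D. J/(m·K): ✗ does not match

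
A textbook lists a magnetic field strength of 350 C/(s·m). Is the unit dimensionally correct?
Yes

magnetic field strength has SI base units: A / m
C/(s·m) reduces to the same SI base units, so it is a valid unit for magnetic field strength.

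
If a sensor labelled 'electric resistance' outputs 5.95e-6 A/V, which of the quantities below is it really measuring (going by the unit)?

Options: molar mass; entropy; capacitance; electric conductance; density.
electric conductance

electric resistance should have units dimensionally equivalent to kg * m^2 / (A^2 * s^3) (e.g. Ω).
The given unit 'A/V' reduces to A^2 * s^3 / (kg * m^2). Of the listed options, that is the dimensionality of electric conductance.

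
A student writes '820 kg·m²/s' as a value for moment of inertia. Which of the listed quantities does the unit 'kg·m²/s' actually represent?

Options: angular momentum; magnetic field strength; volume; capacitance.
angular momentum

moment of inertia should have units dimensionally equivalent to kg * m^2 (e.g. kg·m²).
The given unit 'kg·m²/s' reduces to kg * m^2 / s. Of the listed options, that is the dimensionality of angular momentum.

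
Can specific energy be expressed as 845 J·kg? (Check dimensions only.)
No

specific energy has SI base units: m^2 / s^2
J·kg does NOT reduce to m^2 / s^2; a valid unit for specific energy would be e.g. J/kg.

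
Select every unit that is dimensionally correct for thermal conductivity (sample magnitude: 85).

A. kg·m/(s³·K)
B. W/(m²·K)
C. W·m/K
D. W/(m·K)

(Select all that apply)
A, D

thermal conductivity has SI base units: kg * m / (s^3 * K)

Checking each option against kg * m / (s^3 * K):
  A. kg·m/(s³·K): ✓ matches
  B. W/(m²·K): ✗ does not match
  C. W·m/K: ✗ does not match
  D. W/(m·K): ✓ matches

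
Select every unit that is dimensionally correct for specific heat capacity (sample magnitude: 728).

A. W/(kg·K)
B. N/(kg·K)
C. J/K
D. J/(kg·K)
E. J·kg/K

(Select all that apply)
D

specific heat capacity has SI base units: m^2 / (s^2 * K)

Checking each option against m^2 / (s^2 * K):
  A. W/(kg·K): ✗ does not match
  B. N/(kg·K): ✗ does not match
  C. J/K: ✗ does not match
  D. J/(kg·K): ✓ matches
  E. J·kg/K: ✗ does not match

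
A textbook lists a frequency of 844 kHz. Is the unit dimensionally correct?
Yes

frequency has SI base units: 1 / s
kHz reduces to the same SI base units, so it is a valid unit for frequency.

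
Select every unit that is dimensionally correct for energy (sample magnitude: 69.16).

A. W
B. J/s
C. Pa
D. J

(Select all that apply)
D

energy has SI base units: kg * m^2 / s^2

Checking each option against kg * m^2 / s^2:
  A. W: ✗ does not match
  B. J/s: ✗ does not match
  C. Pa: ✗ does not match
  D. J: ✓ matches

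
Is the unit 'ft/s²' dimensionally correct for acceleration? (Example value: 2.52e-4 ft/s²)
Yes

acceleration has SI base units: m / s^2
ft/s² reduces to the same SI base units, so it is a valid unit for acceleration.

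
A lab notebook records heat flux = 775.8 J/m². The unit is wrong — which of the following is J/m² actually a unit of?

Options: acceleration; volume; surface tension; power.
surface tension

heat flux should have units dimensionally equivalent to kg / s^3 (e.g. W/m²).
The given unit 'J/m²' reduces to kg / s^2. Of the listed options, that is the dimensionality of surface tension.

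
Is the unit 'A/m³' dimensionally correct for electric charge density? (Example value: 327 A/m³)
No

electric charge density has SI base units: A * s / m^3
A/m³ does NOT reduce to A * s / m^3; a valid unit for electric charge density would be e.g. C/m³.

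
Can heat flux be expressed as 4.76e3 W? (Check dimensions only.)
No

heat flux has SI base units: kg / s^3
W does NOT reduce to kg / s^3; a valid unit for heat flux would be e.g. W/m².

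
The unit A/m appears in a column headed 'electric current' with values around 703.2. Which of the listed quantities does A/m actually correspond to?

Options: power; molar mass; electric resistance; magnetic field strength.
magnetic field strength

electric current should have units dimensionally equivalent to A (e.g. A).
The given unit 'A/m' reduces to A / m. Of the listed options, that is the dimensionality of magnetic field strength.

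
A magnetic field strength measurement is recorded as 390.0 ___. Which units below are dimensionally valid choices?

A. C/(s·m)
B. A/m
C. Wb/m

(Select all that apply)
A, B

magnetic field strength has SI base units: A / m

Checking each option against A / m:
  A. C/(s·m): ✓ matches
  B. A/m: ✓ matches
  C. Wb/m: ✗ does not match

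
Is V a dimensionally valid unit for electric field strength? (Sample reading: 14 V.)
No

electric field strength has SI base units: kg * m / (A * s^3)
V does NOT reduce to kg * m / (A * s^3); a valid unit for electric field strength would be e.g. V/m.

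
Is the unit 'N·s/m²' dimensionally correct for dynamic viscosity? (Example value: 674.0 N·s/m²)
Yes

dynamic viscosity has SI base units: kg / (m * s)
N·s/m² reduces to the same SI base units, so it is a valid unit for dynamic viscosity.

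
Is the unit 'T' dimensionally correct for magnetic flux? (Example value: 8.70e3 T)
No

magnetic flux has SI base units: kg * m^2 / (A * s^2)
T does NOT reduce to kg * m^2 / (A * s^2); a valid unit for magnetic flux would be e.g. Wb.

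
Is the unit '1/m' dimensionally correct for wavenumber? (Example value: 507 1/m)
Yes

wavenumber has SI base units: 1 / m
1/m reduces to the same SI base units, so it is a valid unit for wavenumber.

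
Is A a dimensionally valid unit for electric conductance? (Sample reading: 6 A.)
No

electric conductance has SI base units: A^2 * s^3 / (kg * m^2)
A does NOT reduce to A^2 * s^3 / (kg * m^2); a valid unit for electric conductance would be e.g. S.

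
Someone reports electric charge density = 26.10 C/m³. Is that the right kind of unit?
Yes

electric charge density has SI base units: A * s / m^3
C/m³ reduces to the same SI base units, so it is a valid unit for electric charge density.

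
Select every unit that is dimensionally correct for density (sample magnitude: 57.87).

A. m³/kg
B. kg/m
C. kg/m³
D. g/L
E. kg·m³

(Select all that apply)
C, D

density has SI base units: kg / m^3

Checking each option against kg / m^3:
  A. m³/kg: ✗ does not match
  B. kg/m: ✗ does not match
  C. kg/m³: ✓ matches
  D. g/L: ✓ matches
  E. kg·m³: ✗ does not match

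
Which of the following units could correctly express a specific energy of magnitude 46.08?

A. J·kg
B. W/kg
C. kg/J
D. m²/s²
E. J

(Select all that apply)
D

specific energy has SI base units: m^2 / s^2

Checking each option against m^2 / s^2:
  A. J·kg: ✗ does not match
  B. W/kg: ✗ does not match
  C. kg/J: ✗ does not match
  D. m²/s²: ✓ matches
  E. J: ✗ does not match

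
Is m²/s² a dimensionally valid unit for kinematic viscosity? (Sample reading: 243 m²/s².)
No

kinematic viscosity has SI base units: m^2 / s
m²/s² does NOT reduce to m^2 / s; a valid unit for kinematic viscosity would be e.g. m²/s.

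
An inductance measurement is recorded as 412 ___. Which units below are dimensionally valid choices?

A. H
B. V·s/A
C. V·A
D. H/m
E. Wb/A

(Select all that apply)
A, B, E

inductance has SI base units: kg * m^2 / (A^2 * s^2)

Checking each option against kg * m^2 / (A^2 * s^2):
  A. H: ✓ matches
  B. V·s/A: ✓ matches
  C. V·A: ✗ does not match
  D. H/m: ✗ does not match
  E. Wb/A: ✓ matches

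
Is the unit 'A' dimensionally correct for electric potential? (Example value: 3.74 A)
No

electric potential has SI base units: kg * m^2 / (A * s^3)
A does NOT reduce to kg * m^2 / (A * s^3); a valid unit for electric potential would be e.g. V.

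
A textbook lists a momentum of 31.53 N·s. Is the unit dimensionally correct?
Yes

momentum has SI base units: kg * m / s
N·s reduces to the same SI base units, so it is a valid unit for momentum.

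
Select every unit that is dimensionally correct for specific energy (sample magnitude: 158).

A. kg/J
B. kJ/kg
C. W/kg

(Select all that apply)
B

specific energy has SI base units: m^2 / s^2

Checking each option against m^2 / s^2:
  A. kg/J: ✗ does not match
  B. kJ/kg: ✓ matches
  C. W/kg: ✗ does not match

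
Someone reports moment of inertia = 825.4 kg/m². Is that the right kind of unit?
No

moment of inertia has SI base units: kg * m^2
kg/m² does NOT reduce to kg * m^2; a valid unit for moment of inertia would be e.g. kg·m².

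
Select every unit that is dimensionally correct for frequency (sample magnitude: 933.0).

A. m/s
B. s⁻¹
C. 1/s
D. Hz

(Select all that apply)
B, C, D

frequency has SI base units: 1 / s

Checking each option against 1 / s:
  A. m/s: ✗ does not match
  B. s⁻¹: ✓ matches
  C. 1/s: ✓ matches
  D. Hz: ✓ matches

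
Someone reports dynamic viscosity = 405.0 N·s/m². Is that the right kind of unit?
Yes

dynamic viscosity has SI base units: kg / (m * s)
N·s/m² reduces to the same SI base units, so it is a valid unit for dynamic viscosity.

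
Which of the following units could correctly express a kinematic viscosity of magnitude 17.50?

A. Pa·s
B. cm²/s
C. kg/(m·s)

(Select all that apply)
B

kinematic viscosity has SI base units: m^2 / s

Checking each option against m^2 / s:
  A. Pa·s: ✗ does not match
  B. cm²/s: ✓ matches
  C. kg/(m·s): ✗ does not match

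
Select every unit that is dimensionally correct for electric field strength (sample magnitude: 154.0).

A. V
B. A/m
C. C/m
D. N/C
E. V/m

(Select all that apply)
D, E

electric field strength has SI base units: kg * m / (A * s^3)

Checking each option against kg * m / (A * s^3):
  A. V: ✗ does not match
  B. A/m: ✗ does not match
  C. C/m: ✗ does not match
  D. N/C: ✓ matches
  E. V/m: ✓ matches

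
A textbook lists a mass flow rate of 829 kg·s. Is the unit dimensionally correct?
No

mass flow rate has SI base units: kg / s
kg·s does NOT reduce to kg / s; a valid unit for mass flow rate would be e.g. kg/s.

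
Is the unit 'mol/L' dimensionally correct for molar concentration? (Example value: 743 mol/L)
Yes

molar concentration has SI base units: mol / m^3
mol/L reduces to the same SI base units, so it is a valid unit for molar concentration.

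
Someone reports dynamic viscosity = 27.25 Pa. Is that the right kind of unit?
No

dynamic viscosity has SI base units: kg / (m * s)
Pa does NOT reduce to kg / (m * s); a valid unit for dynamic viscosity would be e.g. Pa·s.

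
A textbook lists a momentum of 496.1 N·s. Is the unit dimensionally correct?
Yes

momentum has SI base units: kg * m / s
N·s reduces to the same SI base units, so it is a valid unit for momentum.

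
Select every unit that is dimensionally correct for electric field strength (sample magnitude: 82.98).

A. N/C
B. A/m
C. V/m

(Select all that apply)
A, C

electric field strength has SI base units: kg * m / (A * s^3)

Checking each option against kg * m / (A * s^3):
  A. N/C: ✓ matches
  B. A/m: ✗ does not match
  C. V/m: ✓ matches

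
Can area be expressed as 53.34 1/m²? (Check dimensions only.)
No

area has SI base units: m^2
1/m² does NOT reduce to m^2; a valid unit for area would be e.g. m².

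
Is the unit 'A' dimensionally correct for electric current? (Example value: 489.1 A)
Yes

electric current has SI base units: A
A reduces to the same SI base units, so it is a valid unit for electric current.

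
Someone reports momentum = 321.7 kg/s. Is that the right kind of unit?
No

momentum has SI base units: kg * m / s
kg/s does NOT reduce to kg * m / s; a valid unit for momentum would be e.g. kg·m/s.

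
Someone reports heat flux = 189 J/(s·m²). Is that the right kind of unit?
Yes

heat flux has SI base units: kg / s^3
J/(s·m²) reduces to the same SI base units, so it is a valid unit for heat flux.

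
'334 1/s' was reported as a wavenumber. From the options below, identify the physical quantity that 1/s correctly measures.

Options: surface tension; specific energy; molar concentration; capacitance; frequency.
frequency

wavenumber should have units dimensionally equivalent to 1 / m (e.g. 1/m).
The given unit '1/s' reduces to 1 / s. Of the listed options, that is the dimensionality of frequency.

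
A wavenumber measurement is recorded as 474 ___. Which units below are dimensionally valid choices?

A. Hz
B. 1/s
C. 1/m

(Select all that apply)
C

wavenumber has SI base units: 1 / m

Checking each option against 1 / m:
  A. Hz: ✗ does not match
  B. 1/s: ✗ does not match
  C. 1/m: ✓ matches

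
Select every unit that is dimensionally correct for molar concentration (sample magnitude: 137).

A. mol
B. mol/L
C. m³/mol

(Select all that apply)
B

molar concentration has SI base units: mol / m^3

Checking each option against mol / m^3:
  A. mol: ✗ does not match
  B. mol/L: ✓ matches
  C. m³/mol: ✗ does not match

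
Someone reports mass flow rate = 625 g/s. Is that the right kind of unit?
Yes

mass flow rate has SI base units: kg / s
g/s reduces to the same SI base units, so it is a valid unit for mass flow rate.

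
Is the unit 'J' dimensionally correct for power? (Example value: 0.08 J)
No

power has SI base units: kg * m^2 / s^3
J does NOT reduce to kg * m^2 / s^3; a valid unit for power would be e.g. W.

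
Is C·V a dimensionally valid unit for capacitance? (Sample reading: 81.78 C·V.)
No

capacitance has SI base units: A^2 * s^4 / (kg * m^2)
C·V does NOT reduce to A^2 * s^4 / (kg * m^2); a valid unit for capacitance would be e.g. F.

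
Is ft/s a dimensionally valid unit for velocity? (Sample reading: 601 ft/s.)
Yes

velocity has SI base units: m / s
ft/s reduces to the same SI base units, so it is a valid unit for velocity.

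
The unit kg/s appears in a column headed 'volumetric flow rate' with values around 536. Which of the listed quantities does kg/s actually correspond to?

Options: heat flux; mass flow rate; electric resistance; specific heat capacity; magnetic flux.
mass flow rate

volumetric flow rate should have units dimensionally equivalent to m^3 / s (e.g. m³/s).
The given unit 'kg/s' reduces to kg / s. Of the listed options, that is the dimensionality of mass flow rate.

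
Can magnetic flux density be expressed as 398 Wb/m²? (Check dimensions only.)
Yes

magnetic flux density has SI base units: kg / (A * s^2)
Wb/m² reduces to the same SI base units, so it is a valid unit for magnetic flux density.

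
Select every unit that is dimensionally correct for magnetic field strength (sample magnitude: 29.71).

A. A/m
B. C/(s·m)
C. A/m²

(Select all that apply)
A, B

magnetic field strength has SI base units: A / m

Checking each option against A / m:
  A. A/m: ✓ matches
  B. C/(s·m): ✓ matches
  C. A/m²: ✗ does not match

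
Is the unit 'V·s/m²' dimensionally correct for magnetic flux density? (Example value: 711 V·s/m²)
Yes

magnetic flux density has SI base units: kg / (A * s^2)
V·s/m² reduces to the same SI base units, so it is a valid unit for magnetic flux density.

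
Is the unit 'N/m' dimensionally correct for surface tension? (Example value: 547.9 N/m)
Yes

surface tension has SI base units: kg / s^2
N/m reduces to the same SI base units, so it is a valid unit for surface tension.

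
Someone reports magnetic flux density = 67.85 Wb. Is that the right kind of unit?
No

magnetic flux density has SI base units: kg / (A * s^2)
Wb does NOT reduce to kg / (A * s^2); a valid unit for magnetic flux density would be e.g. T.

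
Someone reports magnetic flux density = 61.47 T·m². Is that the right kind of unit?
No

magnetic flux density has SI base units: kg / (A * s^2)
T·m² does NOT reduce to kg / (A * s^2); a valid unit for magnetic flux density would be e.g. T.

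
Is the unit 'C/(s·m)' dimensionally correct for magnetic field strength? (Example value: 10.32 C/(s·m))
Yes

magnetic field strength has SI base units: A / m
C/(s·m) reduces to the same SI base units, so it is a valid unit for magnetic field strength.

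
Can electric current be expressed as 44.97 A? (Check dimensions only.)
Yes

electric current has SI base units: A
A reduces to the same SI base units, so it is a valid unit for electric current.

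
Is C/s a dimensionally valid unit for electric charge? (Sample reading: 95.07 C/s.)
No

electric charge has SI base units: A * s
C/s does NOT reduce to A * s; a valid unit for electric charge would be e.g. C.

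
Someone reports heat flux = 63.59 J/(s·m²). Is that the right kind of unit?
Yes

heat flux has SI base units: kg / s^3
J/(s·m²) reduces to the same SI base units, so it is a valid unit for heat flux.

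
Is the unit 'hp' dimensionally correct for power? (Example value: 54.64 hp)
Yes

power has SI base units: kg * m^2 / s^3
hp reduces to the same SI base units, so it is a valid unit for power.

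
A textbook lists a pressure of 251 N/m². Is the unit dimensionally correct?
Yes

pressure has SI base units: kg / (m * s^2)
N/m² reduces to the same SI base units, so it is a valid unit for pressure.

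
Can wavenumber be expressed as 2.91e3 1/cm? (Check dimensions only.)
Yes

wavenumber has SI base units: 1 / m
1/cm reduces to the same SI base units, so it is a valid unit for wavenumber.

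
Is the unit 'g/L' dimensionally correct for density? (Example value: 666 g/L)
Yes

density has SI base units: kg / m^3
g/L reduces to the same SI base units, so it is a valid unit for density.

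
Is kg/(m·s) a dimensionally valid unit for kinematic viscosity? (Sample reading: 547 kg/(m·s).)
No

kinematic viscosity has SI base units: m^2 / s
kg/(m·s) does NOT reduce to m^2 / s; a valid unit for kinematic viscosity would be e.g. m²/s.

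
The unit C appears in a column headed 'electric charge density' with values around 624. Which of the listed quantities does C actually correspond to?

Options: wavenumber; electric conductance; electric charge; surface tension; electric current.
electric charge

electric charge density should have units dimensionally equivalent to A * s / m^3 (e.g. C/m³).
The given unit 'C' reduces to A * s. Of the listed options, that is the dimensionality of electric charge.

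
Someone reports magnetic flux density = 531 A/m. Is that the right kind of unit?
No

magnetic flux density has SI base units: kg / (A * s^2)
A/m does NOT reduce to kg / (A * s^2); a valid unit for magnetic flux density would be e.g. T.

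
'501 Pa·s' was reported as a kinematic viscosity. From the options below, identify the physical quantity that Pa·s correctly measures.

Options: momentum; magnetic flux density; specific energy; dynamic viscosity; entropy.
dynamic viscosity

kinematic viscosity should have units dimensionally equivalent to m^2 / s (e.g. m²/s).
The given unit 'Pa·s' reduces to kg / (m * s). Of the listed options, that is the dimensionality of dynamic viscosity.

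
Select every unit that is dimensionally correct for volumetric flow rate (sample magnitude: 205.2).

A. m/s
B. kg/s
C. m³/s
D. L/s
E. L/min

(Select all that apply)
C, D, E

volumetric flow rate has SI base units: m^3 / s

Checking each option against m^3 / s:
  A. m/s: ✗ does not match
  B. kg/s: ✗ does not match
  C. m³/s: ✓ matches
  D. L/s: ✓ matches
  E. L/min: ✓ matches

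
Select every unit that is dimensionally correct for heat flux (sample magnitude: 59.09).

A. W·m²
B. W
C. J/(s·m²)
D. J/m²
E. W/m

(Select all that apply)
C

heat flux has SI base units: kg / s^3

Checking each option against kg / s^3:
  A. W·m²: ✗ does not match
  B. W: ✗ does not match
  C. J/(s·m²): ✓ matches
  D. J/m²: ✗ does not match
  E. W/m: ✗ does not match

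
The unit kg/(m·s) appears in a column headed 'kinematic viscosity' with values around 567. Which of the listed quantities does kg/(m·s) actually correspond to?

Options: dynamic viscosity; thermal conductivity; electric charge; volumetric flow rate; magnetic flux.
dynamic viscosity

kinematic viscosity should have units dimensionally equivalent to m^2 / s (e.g. m²/s).
The given unit 'kg/(m·s)' reduces to kg / (m * s). Of the listed options, that is the dimensionality of dynamic viscosity.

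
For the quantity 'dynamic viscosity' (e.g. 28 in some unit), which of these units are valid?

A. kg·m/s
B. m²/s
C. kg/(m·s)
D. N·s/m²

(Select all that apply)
C, D

dynamic viscosity has SI base units: kg / (m * s)

Checking each option against kg / (m * s):
  A. kg·m/s: ✗ does not match
  B. m²/s: ✗ does not match
  C. kg/(m·s): ✓ matches
  D. N·s/m²: ✓ matches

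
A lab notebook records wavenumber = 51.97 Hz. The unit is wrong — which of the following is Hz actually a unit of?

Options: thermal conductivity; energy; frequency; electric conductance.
frequency

wavenumber should have units dimensionally equivalent to 1 / m (e.g. 1/m).
The given unit 'Hz' reduces to 1 / s. Of the listed options, that is the dimensionality of frequency.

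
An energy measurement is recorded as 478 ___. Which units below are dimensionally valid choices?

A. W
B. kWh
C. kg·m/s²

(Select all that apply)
B

energy has SI base units: kg * m^2 / s^2

Checking each option against kg * m^2 / s^2:
  A. W: ✗ does not match
  B. kWh: ✓ matches
  C. kg·m/s²: ✗ does not match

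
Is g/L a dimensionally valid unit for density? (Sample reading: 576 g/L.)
Yes

density has SI base units: kg / m^3
g/L reduces to the same SI base units, so it is a valid unit for density.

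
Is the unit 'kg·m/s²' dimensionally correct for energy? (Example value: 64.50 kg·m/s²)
No

energy has SI base units: kg * m^2 / s^2
kg·m/s² does NOT reduce to kg * m^2 / s^2; a valid unit for energy would be e.g. J.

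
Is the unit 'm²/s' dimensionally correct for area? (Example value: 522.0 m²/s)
No

area has SI base units: m^2
m²/s does NOT reduce to m^2; a valid unit for area would be e.g. m².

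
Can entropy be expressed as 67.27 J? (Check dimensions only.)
No

entropy has SI base units: kg * m^2 / (s^2 * K)
J does NOT reduce to kg * m^2 / (s^2 * K); a valid unit for entropy would be e.g. J/K.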